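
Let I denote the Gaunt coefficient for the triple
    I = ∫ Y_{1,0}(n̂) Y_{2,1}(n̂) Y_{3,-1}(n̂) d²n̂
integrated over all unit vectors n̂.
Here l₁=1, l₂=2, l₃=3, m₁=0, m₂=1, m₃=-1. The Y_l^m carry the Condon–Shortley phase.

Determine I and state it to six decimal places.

-0.233597

Checks pass: Σm=0; 6 even; l₃=3∈[1,3].
(2·1+1)(2·2+1)(2·3+1) = 105
Δ: 0! 2! 4! / 7! → 1/105
sum: t=0:+1/4 = 1/4
3j²(1 2 3; 0 0 0) = Δ·Π!·Σ² = 3/35  (sign -1)
sum: t=0:+1/6 = 1/6
3j²(1 2 3; 0 1 -1) = Δ·Π!·Σ² = 8/105  (sign +1)
combine: 4πI² = 105·3/35·8/105 = 24/35
take √, sign -1: I = -0.23359668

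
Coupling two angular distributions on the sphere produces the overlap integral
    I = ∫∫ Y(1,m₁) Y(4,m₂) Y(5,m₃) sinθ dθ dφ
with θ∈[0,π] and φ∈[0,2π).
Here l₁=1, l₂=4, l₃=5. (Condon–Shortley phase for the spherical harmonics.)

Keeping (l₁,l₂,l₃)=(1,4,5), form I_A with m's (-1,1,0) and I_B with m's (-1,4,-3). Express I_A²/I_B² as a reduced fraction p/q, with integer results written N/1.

l's match ⇒ only the (l;m) 3-j factors differ between A and B.
A: triangle coeff Δ(1,4,5) = 1/495; Σ_t [0,0]: t=0:+1/1440 = 1/1440; (3j)²=2/99 [(1 4 5; -1 1 0)], sign=-1
B: triangle coeff Δ(1,4,5) = 1/495; Σ_t [0,0]: t=0:+1/80640 = 1/80640; (3j)²=1/495 [(1 4 5; -1 4 -3)], sign=+1
I_A²/I_B² = (2/99)/(1/495) = 10/1

10/1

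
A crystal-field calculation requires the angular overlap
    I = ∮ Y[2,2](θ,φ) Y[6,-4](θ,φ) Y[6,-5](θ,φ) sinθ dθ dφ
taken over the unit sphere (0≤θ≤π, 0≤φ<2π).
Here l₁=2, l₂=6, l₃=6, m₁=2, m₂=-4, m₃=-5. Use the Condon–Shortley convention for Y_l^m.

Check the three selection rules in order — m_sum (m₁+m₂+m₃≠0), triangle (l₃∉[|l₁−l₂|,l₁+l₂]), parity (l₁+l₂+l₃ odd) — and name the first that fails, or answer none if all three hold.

m₁+m₂+m₃ = 2 − 4 − 5 = -7  ✗
triangle: |2−6|=4 ≤ l₃=6 ≤ 2+6=8
parity: l₁+l₂+l₃ = 14 is even

m_sum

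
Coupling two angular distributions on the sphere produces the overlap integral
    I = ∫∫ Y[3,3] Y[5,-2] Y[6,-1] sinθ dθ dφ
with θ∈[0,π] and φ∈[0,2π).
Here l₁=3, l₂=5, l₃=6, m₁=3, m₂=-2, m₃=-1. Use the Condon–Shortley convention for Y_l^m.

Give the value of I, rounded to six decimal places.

Rules hold: Σm=0, L=14 even, 2≤6≤8.
N = 7·11·13 = 1001
Δ = 2!·4!·8!/15! = 1/675675
Racah Σ t=0..2: t=0:+1/8640 t=1:−1/2304 t=2:+1/8640 = -7/34560
⇒ 3j(3 5 6; 0 0 0)² = 7/429, sgn -1
Racah Σ t=0..0: t=0:+1/34560 = 1/34560
⇒ 3j(3 5 6; 3 -2 -1)² = 7/429, sgn -1
4πI² = N·(3j₀)²·(3jₘ)² = 343/1287
I = +1·√(0.266511/4π) = 0.14563067

0.145631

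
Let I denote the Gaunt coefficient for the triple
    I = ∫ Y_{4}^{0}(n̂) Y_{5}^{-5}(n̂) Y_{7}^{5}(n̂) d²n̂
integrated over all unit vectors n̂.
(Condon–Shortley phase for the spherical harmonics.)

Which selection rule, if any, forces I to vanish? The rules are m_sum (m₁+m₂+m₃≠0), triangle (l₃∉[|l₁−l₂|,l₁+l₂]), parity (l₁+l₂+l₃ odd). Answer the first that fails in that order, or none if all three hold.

none

azimuthal sum: 0 − 5 + 5 = 0  ✓
1 ≤ 7 ≤ 9 (triangle on l)  ✓
L = 4 + 5 + 7 = 16 (even)  ✓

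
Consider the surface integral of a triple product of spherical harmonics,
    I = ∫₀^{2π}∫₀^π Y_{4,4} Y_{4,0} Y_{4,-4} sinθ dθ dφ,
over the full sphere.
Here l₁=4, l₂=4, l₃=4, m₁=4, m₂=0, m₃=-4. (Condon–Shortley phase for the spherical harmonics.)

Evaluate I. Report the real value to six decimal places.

Rules hold: Σm=0, L=12 even, 0≤4≤8.
N = 9·9·9 = 729
Δ = 4!·4!·4!/13! = 1/450450
Racah Σ t=0..4: t=0:+1/13824 t=1:−1/216 t=2:+1/64 t=3:−1/216 t=4:+1/13824 = 5/768
⇒ 3j(4 4 4; 0 0 0)² = 18/1001, sgn +1
Racah Σ t=0..0: t=0:+1/13824 = 1/13824
⇒ 3j(4 4 4; 4 0 -4)² = 14/1287, sgn +1
4πI² = N·(3j₀)²·(3jₘ)² = 2916/20449
I = +1·√(0.142599/4π) = 0.10652531

0.106525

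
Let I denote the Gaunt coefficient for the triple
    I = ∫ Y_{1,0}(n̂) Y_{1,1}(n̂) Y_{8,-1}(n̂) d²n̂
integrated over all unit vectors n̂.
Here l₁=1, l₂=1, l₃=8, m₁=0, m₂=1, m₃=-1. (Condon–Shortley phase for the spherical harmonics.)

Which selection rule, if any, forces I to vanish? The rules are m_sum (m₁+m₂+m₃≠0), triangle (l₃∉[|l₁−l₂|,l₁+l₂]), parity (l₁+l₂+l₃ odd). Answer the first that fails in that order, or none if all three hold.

triangle

Σmᵢ = 0  ✓
l₃∈[|l₁−l₂|,l₁+l₂]=[0,2], have l₃=8  ✗
Σlᵢ = 10 ⇒ even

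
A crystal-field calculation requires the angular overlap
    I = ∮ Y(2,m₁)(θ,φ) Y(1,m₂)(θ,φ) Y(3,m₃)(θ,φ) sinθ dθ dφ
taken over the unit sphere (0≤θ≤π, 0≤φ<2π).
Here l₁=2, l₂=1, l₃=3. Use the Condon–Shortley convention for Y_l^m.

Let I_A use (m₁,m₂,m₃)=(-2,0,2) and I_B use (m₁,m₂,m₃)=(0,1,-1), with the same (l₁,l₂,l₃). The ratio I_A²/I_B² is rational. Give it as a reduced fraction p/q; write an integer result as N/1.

Same 2,1,3: normalisation and zero-m 3j drop out of the ratio.
A: Δ: 0! 4! 2! / 7! → 1/105; sum: t=0:+1/24 = 1/24; 3j²(2 1 3; -2 0 2) = Δ·Π!·Σ² = 1/21  (sign -1)
B: Δ: 0! 4! 2! / 7! → 1/105; sum: t=0:+1/8 = 1/8; 3j²(2 1 3; 0 1 -1) = Δ·Π!·Σ² = 2/35  (sign +1)
I_A²/I_B² = (1/21)/(2/35) = 5/6

5/6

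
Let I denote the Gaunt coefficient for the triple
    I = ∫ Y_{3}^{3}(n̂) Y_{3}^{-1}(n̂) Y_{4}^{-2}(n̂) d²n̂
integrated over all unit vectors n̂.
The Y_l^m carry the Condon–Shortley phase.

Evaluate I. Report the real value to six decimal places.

-0.188451

m-sum 0 ✓  L=10 even ✓  0≤4≤6 ✓
Π(2lᵢ+1) = 7×7×9 = 441
triangle coeff Δ(3,3,4) = 1/34650
Σ_t [0,2]: t=0:+1/72 t=1:−1/16 t=2:+1/72 = -5/144
(3j)²=2/77 [(3 3 4; 0 0 0)], sign=-1
Σ_t [0,0]: t=0:+1/192 = 1/192
(3j)²=3/77 [(3 3 4; 3 -1 -2)], sign=+1
⇒ 4πI² = 54/121
I = (-1)√(54/121/(4π)) = -0.18845135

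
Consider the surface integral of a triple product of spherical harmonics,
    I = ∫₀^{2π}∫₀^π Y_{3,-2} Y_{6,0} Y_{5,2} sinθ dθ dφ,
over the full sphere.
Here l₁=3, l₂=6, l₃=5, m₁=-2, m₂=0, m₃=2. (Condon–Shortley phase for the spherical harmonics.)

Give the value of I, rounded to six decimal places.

m-sum 0 ✓  L=14 even ✓  3≤5≤9 ✓
Π(2lᵢ+1) = 7×13×11 = 1001
triangle coeff Δ(3,6,5) = 1/675675
Σ_t [1,3]: t=1:−1/8640 t=2:+1/2304 t=3:−1/8640 = 7/34560
(3j)²=7/429 [(3 6 5; 0 0 0)], sign=-1
Σ_t [3,4]: t=3:−1/8640 t=4:+1/34560 = -1/11520
(3j)²=3/143 [(3 6 5; -2 0 2)], sign=+1
⇒ 4πI² = 49/143
I = (-1)√(49/143/(4π)) = -0.16512966

-0.165130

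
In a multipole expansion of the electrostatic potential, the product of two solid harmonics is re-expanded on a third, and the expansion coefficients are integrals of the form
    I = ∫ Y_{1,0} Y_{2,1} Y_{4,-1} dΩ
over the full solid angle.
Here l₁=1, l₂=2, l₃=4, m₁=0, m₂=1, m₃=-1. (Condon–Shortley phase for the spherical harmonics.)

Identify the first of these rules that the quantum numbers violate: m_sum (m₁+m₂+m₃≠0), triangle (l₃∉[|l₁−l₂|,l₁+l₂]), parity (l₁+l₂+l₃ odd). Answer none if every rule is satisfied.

m₁+m₂+m₃ = 0 + 1 − 1 = 0  ✓
triangle: |1−2|=1 ≤ l₃=4 ≤ 1+2=3  ✗
parity: l₁+l₂+l₃ = 7 is odd

triangle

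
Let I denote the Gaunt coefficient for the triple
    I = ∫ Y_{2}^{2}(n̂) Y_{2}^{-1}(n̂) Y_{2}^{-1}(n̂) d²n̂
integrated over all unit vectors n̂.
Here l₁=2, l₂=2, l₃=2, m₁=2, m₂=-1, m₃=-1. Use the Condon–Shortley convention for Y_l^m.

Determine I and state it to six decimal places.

0.220728

m-sum 0 ✓  L=6 even ✓  0≤2≤4 ✓
Π(2lᵢ+1) = 5×5×5 = 125
triangle coeff Δ(2,2,2) = 1/630
Σ_t [0,2]: t=0:+1/8 t=1:−1/1 t=2:+1/8 = -3/4
(3j)²=2/35 [(2 2 2; 0 0 0)], sign=-1
Σ_t [0,0]: t=0:+1/4 = 1/4
(3j)²=3/35 [(2 2 2; 2 -1 -1)], sign=-1
⇒ 4πI² = 30/49
I = (+1)√(30/49/(4π)) = 0.22072812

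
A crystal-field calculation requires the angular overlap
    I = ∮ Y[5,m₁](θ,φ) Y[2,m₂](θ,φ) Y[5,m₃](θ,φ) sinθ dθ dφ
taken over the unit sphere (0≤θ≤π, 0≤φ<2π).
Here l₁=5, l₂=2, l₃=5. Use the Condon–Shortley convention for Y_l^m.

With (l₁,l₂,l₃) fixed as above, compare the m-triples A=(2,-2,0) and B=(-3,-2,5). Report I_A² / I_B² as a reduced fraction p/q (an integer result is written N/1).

l's match ⇒ only the (l;m) 3-j factors differ between A and B.
A: triangle coeff Δ(5,2,5) = 1/38610; Σ_t [0,0]: t=0:+1/2880 = 1/2880; (3j)²=14/429 [(5 2 5; 2 -2 0)], sign=-1
B: triangle coeff Δ(5,2,5) = 1/38610; Σ_t [0,0]: t=0:+1/161280 = 1/161280; (3j)²=1/143 [(5 2 5; -3 -2 5)], sign=+1
I_A²/I_B² = (14/429)/(1/143) = 14/3

14/3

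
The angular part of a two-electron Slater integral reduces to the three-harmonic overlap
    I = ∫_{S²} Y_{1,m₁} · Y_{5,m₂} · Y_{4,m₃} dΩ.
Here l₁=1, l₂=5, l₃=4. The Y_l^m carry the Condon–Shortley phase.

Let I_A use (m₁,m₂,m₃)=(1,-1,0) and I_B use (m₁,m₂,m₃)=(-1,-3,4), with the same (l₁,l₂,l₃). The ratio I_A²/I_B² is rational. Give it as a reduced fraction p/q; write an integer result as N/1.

l's match ⇒ only the (l;m) 3-j factors differ between A and B.
A: triangle coeff Δ(1,5,4) = 1/495; Σ_t [0,0]: t=0:+1/1152 = 1/1152; (3j)²=1/33 [(1 5 4; 1 -1 0)], sign=+1
B: triangle coeff Δ(1,5,4) = 1/495; Σ_t [2,2]: t=2:+1/80640 = 1/80640; (3j)²=1/495 [(1 5 4; -1 -3 4)], sign=+1
I_A²/I_B² = (1/33)/(1/495) = 15/1

15/1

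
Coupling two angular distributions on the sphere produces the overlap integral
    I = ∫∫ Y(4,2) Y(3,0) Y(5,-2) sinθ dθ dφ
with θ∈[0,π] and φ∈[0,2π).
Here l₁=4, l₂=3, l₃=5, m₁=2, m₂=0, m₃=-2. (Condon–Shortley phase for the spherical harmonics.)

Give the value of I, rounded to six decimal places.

0.022664

Checks pass: Σm=0; 12 even; l₃=5∈[1,7].
(2·4+1)(2·3+1)(2·5+1) = 693
Δ: 2! 6! 4! / 13! → 1/180180
sum: t=0:+1/576 t=1:−1/144 t=2:+1/576 = -1/288
3j²(4 3 5; 0 0 0) = Δ·Π!·Σ² = 20/1001  (sign +1)
sum: t=0:+1/576 t=1:−1/480 t=2:+1/8640 = -1/4320
3j²(4 3 5; 2 0 -2) = Δ·Π!·Σ² = 1/2145  (sign +1)
combine: 4πI² = 693·20/1001·1/2145 = 12/1859
take √, sign +1: I = 0.02266449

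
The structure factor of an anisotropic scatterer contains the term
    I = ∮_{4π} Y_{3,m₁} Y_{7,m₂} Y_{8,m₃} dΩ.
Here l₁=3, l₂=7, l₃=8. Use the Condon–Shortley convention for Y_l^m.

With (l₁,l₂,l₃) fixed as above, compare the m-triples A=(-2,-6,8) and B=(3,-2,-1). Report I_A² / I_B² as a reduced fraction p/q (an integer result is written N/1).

Shared (l₁,l₂,l₃)=(3,7,8): N and (l;000)² cancel in I_A²/I_B².
A: Δ = 2!·4!·12!/19! = 1/5290740; Racah Σ t=1..1: t=1:−1/11496038400 = -1/11496038400; ⇒ 3j(3 7 8; -2 -6 8)² = 65/2907, sgn -1
B: Δ = 2!·4!·12!/19! = 1/5290740; Racah Σ t=0..0: t=0:+1/29030400 = 1/29030400; ⇒ 3j(3 7 8; 3 -2 -1)² = 54/4199, sgn -1
I_A²/I_B² = (65/2907)/(54/4199) = 845/486

845/486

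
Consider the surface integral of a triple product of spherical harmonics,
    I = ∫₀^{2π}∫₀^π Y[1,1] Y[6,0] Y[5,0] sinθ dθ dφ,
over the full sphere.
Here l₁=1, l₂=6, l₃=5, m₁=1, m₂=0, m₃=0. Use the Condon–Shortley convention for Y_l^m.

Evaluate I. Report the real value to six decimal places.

0.000000

Σmᵢ = 1 ≠ 0, so the φ-integral vanishes; I = 0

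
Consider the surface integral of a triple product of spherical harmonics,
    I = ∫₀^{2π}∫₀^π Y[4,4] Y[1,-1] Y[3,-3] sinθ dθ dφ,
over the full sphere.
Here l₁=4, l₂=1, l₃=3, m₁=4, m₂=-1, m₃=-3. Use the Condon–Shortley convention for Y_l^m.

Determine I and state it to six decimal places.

m-sum 0 ✓  L=8 even ✓  3≤3≤5 ✓
Π(2lᵢ+1) = 9×3×7 = 189
triangle coeff Δ(4,1,3) = 1/252
Σ_t [1,1]: t=1:−1/36 = -1/36
(3j)²=4/63 [(4 1 3; 0 0 0)], sign=+1
Σ_t [0,0]: t=0:+1/1440 = 1/1440
(3j)²=1/9 [(4 1 3; 4 -1 -3)], sign=+1
⇒ 4πI² = 4/3
I = (+1)√(4/3/(4π)) = 0.32573501

0.325735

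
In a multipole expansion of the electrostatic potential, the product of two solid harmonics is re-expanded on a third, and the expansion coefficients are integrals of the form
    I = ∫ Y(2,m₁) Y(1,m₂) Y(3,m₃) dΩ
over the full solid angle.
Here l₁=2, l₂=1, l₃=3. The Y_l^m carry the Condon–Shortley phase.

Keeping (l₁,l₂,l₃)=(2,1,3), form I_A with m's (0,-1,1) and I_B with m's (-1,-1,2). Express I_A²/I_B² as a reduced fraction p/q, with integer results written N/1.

Same 2,1,3: normalisation and zero-m 3j drop out of the ratio.
A: Δ: 0! 4! 2! / 7! → 1/105; sum: t=0:+1/8 = 1/8; 3j²(2 1 3; 0 -1 1) = Δ·Π!·Σ² = 2/35  (sign +1)
B: Δ: 0! 4! 2! / 7! → 1/105; sum: t=0:+1/12 = 1/12; 3j²(2 1 3; -1 -1 2) = Δ·Π!·Σ² = 2/21  (sign -1)
I_A²/I_B² = (2/35)/(2/21) = 3/5

3/5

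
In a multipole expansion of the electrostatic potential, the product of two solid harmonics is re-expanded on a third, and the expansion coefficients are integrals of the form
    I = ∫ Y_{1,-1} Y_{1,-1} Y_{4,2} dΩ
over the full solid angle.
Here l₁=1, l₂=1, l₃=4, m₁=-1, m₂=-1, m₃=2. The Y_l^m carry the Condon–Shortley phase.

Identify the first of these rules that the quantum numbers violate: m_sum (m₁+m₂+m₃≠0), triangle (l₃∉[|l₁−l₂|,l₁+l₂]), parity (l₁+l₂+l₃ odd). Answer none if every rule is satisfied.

m₁+m₂+m₃ = -1 − 1 + 2 = 0  ✓
triangle: |1−1|=0 ≤ l₃=4 ≤ 1+1=2  ✗
parity: l₁+l₂+l₃ = 6 is even

triangle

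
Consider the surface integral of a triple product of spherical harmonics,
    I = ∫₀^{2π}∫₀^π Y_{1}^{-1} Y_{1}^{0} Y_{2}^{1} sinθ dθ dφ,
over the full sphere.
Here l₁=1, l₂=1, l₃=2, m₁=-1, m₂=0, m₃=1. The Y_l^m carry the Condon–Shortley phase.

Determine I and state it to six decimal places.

-0.218510

Rules hold: Σm=0, L=4 even, 0≤2≤2.
N = 3·3·5 = 45
Δ = 0!·2!·2!/5! = 1/30
Racah Σ t=0..0: t=0:+1/1 = 1/1
⇒ 3j(1 1 2; 0 0 0)² = 2/15, sgn +1
Racah Σ t=0..0: t=0:+1/2 = 1/2
⇒ 3j(1 1 2; -1 0 1)² = 1/10, sgn -1
4πI² = N·(3j₀)²·(3jₘ)² = 3/5
I = -1·√(0.6/4π) = -0.21850969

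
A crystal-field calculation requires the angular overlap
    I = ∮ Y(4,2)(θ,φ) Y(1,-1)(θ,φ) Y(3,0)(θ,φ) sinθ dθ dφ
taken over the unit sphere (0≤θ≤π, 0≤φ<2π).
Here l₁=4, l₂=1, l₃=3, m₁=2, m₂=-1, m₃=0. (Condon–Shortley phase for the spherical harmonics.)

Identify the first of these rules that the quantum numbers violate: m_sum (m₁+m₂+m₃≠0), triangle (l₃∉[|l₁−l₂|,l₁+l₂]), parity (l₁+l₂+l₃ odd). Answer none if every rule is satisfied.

m₁+m₂+m₃ = 2 − 1 + 0 = 1  ✗
triangle: |4−1|=3 ≤ l₃=3 ≤ 4+1=5
parity: l₁+l₂+l₃ = 8 is even

m_sum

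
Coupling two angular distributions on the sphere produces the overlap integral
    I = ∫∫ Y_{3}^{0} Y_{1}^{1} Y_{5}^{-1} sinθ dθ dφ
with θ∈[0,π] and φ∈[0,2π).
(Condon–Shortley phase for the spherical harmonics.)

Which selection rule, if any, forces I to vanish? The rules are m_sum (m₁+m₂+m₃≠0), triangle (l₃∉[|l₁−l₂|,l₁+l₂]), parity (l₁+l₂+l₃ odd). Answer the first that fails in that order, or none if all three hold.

m₁+m₂+m₃ = 0 + 1 − 1 = 0  ✓
triangle: |3−1|=2 ≤ l₃=5 ≤ 3+1=4  ✗
parity: l₁+l₂+l₃ = 9 is odd

triangle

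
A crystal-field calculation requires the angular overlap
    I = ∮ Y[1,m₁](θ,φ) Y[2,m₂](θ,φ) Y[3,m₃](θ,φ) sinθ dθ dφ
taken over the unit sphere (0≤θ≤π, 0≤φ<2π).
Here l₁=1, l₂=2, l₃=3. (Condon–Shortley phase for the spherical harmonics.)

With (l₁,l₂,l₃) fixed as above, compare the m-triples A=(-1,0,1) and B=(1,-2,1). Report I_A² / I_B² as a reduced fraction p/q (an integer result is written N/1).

6/1

l's match ⇒ only the (l;m) 3-j factors differ between A and B.
A: triangle coeff Δ(1,2,3) = 1/105; Σ_t [0,0]: t=0:+1/8 = 1/8; (3j)²=2/35 [(1 2 3; -1 0 1)], sign=+1
B: triangle coeff Δ(1,2,3) = 1/105; Σ_t [0,0]: t=0:+1/48 = 1/48; (3j)²=1/105 [(1 2 3; 1 -2 1)], sign=+1
I_A²/I_B² = (2/35)/(1/105) = 6/1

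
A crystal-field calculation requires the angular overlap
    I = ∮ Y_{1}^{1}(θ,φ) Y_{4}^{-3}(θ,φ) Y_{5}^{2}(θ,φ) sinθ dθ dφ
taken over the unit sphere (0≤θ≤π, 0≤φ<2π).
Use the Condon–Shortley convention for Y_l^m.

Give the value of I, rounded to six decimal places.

0.085055

Checks pass: Σm=0; 10 even; l₃=5∈[3,5].
(2·1+1)(2·4+1)(2·5+1) = 297
Δ: 0! 2! 8! / 11! → 1/495
sum: t=0:+1/576 = 1/576
3j²(1 4 5; 0 0 0) = Δ·Π!·Σ² = 5/99  (sign -1)
sum: t=0:+1/10080 = 1/10080
3j²(1 4 5; 1 -3 2) = Δ·Π!·Σ² = 1/165  (sign -1)
combine: 4πI² = 297·5/99·1/165 = 1/11
take √, sign +1: I = 0.08505478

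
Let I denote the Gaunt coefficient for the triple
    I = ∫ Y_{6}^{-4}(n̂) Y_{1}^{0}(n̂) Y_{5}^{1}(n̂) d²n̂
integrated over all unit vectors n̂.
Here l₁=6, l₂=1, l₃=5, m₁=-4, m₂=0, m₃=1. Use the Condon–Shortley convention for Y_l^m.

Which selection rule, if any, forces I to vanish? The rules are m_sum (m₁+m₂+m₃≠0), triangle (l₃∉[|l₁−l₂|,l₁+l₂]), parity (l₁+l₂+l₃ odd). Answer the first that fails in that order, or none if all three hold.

m₁+m₂+m₃ = -4 + 0 + 1 = -3  ✗
triangle: |6−1|=5 ≤ l₃=5 ≤ 6+1=7
parity: l₁+l₂+l₃ = 12 is even

m_sum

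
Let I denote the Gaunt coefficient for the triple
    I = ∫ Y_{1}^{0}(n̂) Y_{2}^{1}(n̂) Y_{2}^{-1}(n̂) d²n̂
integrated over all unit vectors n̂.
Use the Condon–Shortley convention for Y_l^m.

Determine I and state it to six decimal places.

0.000000

Σlᵢ=5 odd — θ-integrand is odd under cosθ→−cosθ; I=0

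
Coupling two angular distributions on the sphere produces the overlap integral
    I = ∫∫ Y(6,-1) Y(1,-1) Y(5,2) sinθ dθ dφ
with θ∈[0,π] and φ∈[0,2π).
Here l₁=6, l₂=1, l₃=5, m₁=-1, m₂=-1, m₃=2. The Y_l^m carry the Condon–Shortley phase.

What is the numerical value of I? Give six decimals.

-0.129207

Checks pass: Σm=0; 12 even; l₃=5∈[5,7].
(2·6+1)(2·1+1)(2·5+1) = 429
Δ: 2! 10! 0! / 13! → 1/858
sum: t=1:−1/14400 = -1/14400
3j²(6 1 5; 0 0 0) = Δ·Π!·Σ² = 6/143  (sign +1)
sum: t=0:+1/60480 = 1/60480
3j²(6 1 5; -1 -1 2) = Δ·Π!·Σ² = 5/429  (sign -1)
combine: 4πI² = 429·6/143·5/429 = 30/143
take √, sign -1: I = -0.12920749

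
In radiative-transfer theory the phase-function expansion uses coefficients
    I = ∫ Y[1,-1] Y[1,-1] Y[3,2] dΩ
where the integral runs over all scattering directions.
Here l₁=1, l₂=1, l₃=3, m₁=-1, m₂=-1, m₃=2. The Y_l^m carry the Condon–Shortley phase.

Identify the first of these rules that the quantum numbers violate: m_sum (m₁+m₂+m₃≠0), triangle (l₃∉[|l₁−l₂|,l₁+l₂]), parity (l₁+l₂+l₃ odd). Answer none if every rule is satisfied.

triangle

azimuthal sum: -1 − 1 + 2 = 0  ✓
0 ≤ 3 ≤ 2 (triangle on l)  ✗
L = 1 + 1 + 3 = 5 (odd)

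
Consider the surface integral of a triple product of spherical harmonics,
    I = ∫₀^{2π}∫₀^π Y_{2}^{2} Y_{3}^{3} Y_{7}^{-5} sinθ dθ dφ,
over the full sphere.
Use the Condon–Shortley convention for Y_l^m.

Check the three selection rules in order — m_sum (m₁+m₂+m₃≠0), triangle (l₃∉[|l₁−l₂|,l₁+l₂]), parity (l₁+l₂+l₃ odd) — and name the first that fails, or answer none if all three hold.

azimuthal sum: 2 + 3 − 5 = 0  ✓
1 ≤ 7 ≤ 5 (triangle on l)  ✗
L = 2 + 3 + 7 = 12 (even)

triangle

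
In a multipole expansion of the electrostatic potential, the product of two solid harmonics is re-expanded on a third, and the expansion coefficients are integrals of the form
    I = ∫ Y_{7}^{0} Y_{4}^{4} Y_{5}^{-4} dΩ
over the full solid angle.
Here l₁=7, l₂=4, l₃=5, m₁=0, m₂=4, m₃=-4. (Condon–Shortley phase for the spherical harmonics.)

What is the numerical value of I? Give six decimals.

Checks pass: Σm=0; 16 even; l₃=5∈[3,11].
(2·7+1)(2·4+1)(2·5+1) = 1485
Δ: 6! 8! 2! / 17! → 1/6126120
sum: t=2:+1/69120 t=3:−1/20736 t=4:+1/69120 = -1/51840
3j²(7 4 5; 0 0 0) = Δ·Π!·Σ² = 280/21879  (sign +1)
sum: t=6:+1/7257600 = 1/7257600
3j²(7 4 5; 0 4 -4) = Δ·Π!·Σ² = 14/12155  (sign -1)
combine: 4πI² = 1485·280/21879·14/12155 = 11760/537251
take √, sign -1: I = -0.04173593

-0.041736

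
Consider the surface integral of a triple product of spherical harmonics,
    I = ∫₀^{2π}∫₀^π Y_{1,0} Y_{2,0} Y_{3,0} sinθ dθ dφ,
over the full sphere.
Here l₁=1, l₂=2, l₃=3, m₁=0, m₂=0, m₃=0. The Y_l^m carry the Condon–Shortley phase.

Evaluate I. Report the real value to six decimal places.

Rules hold: Σm=0, L=6 even, 1≤3≤3.
N = 3·5·7 = 105
Δ = 0!·2!·4!/7! = 1/105
Racah Σ t=0..0: t=0:+1/4 = 1/4
⇒ 3j(1 2 3; 0 0 0)² = 3/35, sgn -1
(m-triple is (0,0,0) — same symbol as above.)
4πI² = N·(3j₀)²·(3jₘ)² = 27/35
I = +1·√(0.771429/4π) = 0.24776670

0.247767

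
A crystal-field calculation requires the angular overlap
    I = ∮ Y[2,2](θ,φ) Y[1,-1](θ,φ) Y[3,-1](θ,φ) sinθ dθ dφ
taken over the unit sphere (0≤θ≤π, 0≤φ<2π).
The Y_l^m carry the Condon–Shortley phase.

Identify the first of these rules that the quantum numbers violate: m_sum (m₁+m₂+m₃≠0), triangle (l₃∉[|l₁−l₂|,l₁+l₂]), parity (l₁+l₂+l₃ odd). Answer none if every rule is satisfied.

Σmᵢ = 0  ✓
l₃∈[|l₁−l₂|,l₁+l₂]=[1,3], have l₃=3  ✓
Σlᵢ = 6 ⇒ even  ✓

none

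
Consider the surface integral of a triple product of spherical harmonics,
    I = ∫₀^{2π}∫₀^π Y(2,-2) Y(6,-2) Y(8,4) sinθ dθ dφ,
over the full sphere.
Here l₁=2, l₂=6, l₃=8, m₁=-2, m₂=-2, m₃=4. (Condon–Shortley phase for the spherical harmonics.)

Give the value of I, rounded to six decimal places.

Checks pass: Σm=0; 16 even; l₃=8∈[4,8].
(2·2+1)(2·6+1)(2·8+1) = 1105
Δ: 0! 4! 12! / 17! → 1/30940
sum: t=0:+1/2073600 = 1/2073600
3j²(2 6 8; 0 0 0) = Δ·Π!·Σ² = 28/1105  (sign +1)
sum: t=0:+1/23224320 = 1/23224320
3j²(2 6 8; -2 -2 4) = Δ·Π!·Σ² = 99/6188  (sign +1)
combine: 4πI² = 1105·28/1105·99/6188 = 99/221
take √, sign +1: I = 0.18880632

0.188806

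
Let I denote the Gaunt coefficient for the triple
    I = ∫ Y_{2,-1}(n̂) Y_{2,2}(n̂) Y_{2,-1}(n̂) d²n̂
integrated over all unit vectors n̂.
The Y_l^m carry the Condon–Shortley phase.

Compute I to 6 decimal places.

0.220728

Rules hold: Σm=0, L=6 even, 0≤2≤4.
N = 5·5·5 = 125
Δ = 2!·2!·2!/7! = 1/630
Racah Σ t=0..2: t=0:+1/8 t=1:−1/1 t=2:+1/8 = -3/4
⇒ 3j(2 2 2; 0 0 0)² = 2/35, sgn -1
Racah Σ t=2..2: t=2:+1/4 = 1/4
⇒ 3j(2 2 2; -1 2 -1)² = 3/35, sgn -1
4πI² = N·(3j₀)²·(3jₘ)² = 30/49
I = +1·√(0.612245/4π) = 0.22072812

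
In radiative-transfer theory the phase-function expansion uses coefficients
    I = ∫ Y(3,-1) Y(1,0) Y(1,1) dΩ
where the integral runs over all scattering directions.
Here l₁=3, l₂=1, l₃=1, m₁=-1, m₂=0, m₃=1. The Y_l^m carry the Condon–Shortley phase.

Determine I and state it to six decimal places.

|3−1|≤1≤3+1 violated ⇒ I = 0

0.000000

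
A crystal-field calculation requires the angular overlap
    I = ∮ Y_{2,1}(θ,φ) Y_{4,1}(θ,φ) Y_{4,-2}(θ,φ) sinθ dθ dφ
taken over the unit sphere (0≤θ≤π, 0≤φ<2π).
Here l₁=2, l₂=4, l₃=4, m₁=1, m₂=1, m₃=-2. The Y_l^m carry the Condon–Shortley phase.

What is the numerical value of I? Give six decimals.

0.127700

m-sum 0 ✓  L=10 even ✓  2≤4≤6 ✓
Π(2lᵢ+1) = 5×9×9 = 405
triangle coeff Δ(2,4,4) = 1/13860
Σ_t [0,2]: t=0:+1/192 t=1:−1/36 t=2:+1/192 = -5/288
(3j)²=20/693 [(2 4 4; 0 0 0)], sign=-1
Σ_t [0,1]: t=0:+1/240 t=1:−1/96 = -1/160
(3j)²=27/1540 [(2 4 4; 1 1 -2)], sign=-1
⇒ 4πI² = 1215/5929
I = (+1)√(1215/5929/(4π)) = 0.12770047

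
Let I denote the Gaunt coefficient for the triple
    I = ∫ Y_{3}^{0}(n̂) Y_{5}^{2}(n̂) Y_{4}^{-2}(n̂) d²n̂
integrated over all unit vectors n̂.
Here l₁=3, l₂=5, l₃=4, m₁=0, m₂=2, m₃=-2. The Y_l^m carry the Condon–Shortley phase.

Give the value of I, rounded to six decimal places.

0.022664

Checks pass: Σm=0; 12 even; l₃=4∈[2,8].
(2·3+1)(2·5+1)(2·4+1) = 693
Δ: 4! 2! 6! / 13! → 1/180180
sum: t=1:−1/576 t=2:+1/144 t=3:−1/576 = 1/288
3j²(3 5 4; 0 0 0) = Δ·Π!·Σ² = 20/1001  (sign +1)
sum: t=1:−1/8640 t=2:+1/480 t=3:−1/576 = 1/4320
3j²(3 5 4; 0 2 -2) = Δ·Π!·Σ² = 1/2145  (sign +1)
combine: 4πI² = 693·20/1001·1/2145 = 12/1859
take √, sign +1: I = 0.02266449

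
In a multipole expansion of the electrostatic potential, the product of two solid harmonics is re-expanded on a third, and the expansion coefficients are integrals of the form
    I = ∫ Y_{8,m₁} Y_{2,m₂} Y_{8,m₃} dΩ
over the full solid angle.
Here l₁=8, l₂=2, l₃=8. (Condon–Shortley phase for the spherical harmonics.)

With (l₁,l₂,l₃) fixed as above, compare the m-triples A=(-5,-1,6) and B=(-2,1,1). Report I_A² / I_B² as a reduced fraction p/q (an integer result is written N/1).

121/15

Same 8,2,8: normalisation and zero-m 3j drop out of the ratio.
A: Δ: 2! 14! 2! / 19! → 1/348840; sum: t=0:+1/12454041600 t=1:−1/1916006400 = -1/2264371200; 3j²(8 2 8; -5 -1 6) = Δ·Π!·Σ² = 847/38760  (sign -1)
B: Δ: 2! 14! 2! / 19! → 1/348840; sum: t=1:−1/87091200 t=2:+1/58060800 = 1/174182400; 3j²(8 2 8; -2 1 1) = Δ·Π!·Σ² = 7/2584  (sign -1)
I_A²/I_B² = (847/38760)/(7/2584) = 121/15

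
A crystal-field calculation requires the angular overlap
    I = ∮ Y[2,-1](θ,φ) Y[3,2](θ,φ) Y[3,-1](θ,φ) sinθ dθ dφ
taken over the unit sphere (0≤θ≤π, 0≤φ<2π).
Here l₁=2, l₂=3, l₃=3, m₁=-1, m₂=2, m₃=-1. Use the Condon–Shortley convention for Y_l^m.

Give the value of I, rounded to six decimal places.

0.162868

Rules hold: Σm=0, L=8 even, 1≤3≤5.
N = 5·7·7 = 245
Δ = 2!·2!·4!/9! = 1/3780
Racah Σ t=0..2: t=0:+1/24 t=1:−1/4 t=2:+1/24 = -1/6
⇒ 3j(2 3 3; 0 0 0)² = 4/105, sgn +1
Racah Σ t=1..2: t=1:−1/48 t=2:+1/12 = 1/16
⇒ 3j(2 3 3; -1 2 -1)² = 1/28, sgn +1
4πI² = N·(3j₀)²·(3jₘ)² = 1/3
I = +1·√(0.333333/4π) = 0.16286750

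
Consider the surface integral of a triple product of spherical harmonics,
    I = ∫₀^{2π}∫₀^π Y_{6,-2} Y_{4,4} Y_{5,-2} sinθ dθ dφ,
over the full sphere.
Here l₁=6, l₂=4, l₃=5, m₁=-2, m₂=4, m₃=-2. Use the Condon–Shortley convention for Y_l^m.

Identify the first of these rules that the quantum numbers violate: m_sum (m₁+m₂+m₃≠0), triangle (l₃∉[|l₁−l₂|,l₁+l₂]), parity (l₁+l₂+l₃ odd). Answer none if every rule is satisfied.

azimuthal sum: -2 + 4 − 2 = 0  ✓
2 ≤ 5 ≤ 10 (triangle on l)  ✓
L = 6 + 4 + 5 = 15 (odd)  ✗

parity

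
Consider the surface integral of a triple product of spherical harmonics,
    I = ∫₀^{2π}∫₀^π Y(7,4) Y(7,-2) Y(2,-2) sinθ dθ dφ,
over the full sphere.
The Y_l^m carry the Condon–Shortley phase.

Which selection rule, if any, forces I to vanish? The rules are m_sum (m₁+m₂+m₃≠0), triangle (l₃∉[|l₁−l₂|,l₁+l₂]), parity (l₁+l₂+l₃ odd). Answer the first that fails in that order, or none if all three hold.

azimuthal sum: 4 − 2 − 2 = 0  ✓
0 ≤ 2 ≤ 14 (triangle on l)  ✓
L = 7 + 7 + 2 = 16 (even)  ✓

none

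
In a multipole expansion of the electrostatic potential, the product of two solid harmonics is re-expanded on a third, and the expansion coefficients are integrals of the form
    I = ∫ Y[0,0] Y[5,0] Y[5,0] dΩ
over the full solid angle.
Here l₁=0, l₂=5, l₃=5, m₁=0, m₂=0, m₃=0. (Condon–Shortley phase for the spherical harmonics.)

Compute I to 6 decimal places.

m-sum 0 ✓  L=10 even ✓  5≤5≤5 ✓
Π(2lᵢ+1) = 1×11×11 = 121
triangle coeff Δ(0,5,5) = 1/11
Σ_t [0,0]: t=0:+1/14400 = 1/14400
(3j)²=1/11 [(0 5 5; 0 0 0)], sign=-1
(m-triple is (0,0,0) — same symbol as above.)
⇒ 4πI² = 1/1
I = (+1)√(1/1/(4π)) = 0.28209479

0.282095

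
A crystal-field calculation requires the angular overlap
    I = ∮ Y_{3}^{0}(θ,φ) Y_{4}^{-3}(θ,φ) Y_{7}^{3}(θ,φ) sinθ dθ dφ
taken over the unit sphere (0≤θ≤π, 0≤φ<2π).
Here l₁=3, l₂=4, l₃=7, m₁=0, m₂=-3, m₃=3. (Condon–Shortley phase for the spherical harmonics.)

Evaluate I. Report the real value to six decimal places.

Rules hold: Σm=0, L=14 even, 1≤7≤7.
N = 7·9·15 = 945
Δ = 0!·6!·8!/15! = 1/45045
Racah Σ t=0..0: t=0:+1/20736 = 1/20736
⇒ 3j(3 4 7; 0 0 0)² = 35/1287, sgn -1
Racah Σ t=0..0: t=0:+1/181440 = 1/181440
⇒ 3j(3 4 7; 0 -3 3)² = 32/3003, sgn +1
4πI² = N·(3j₀)²·(3jₘ)² = 5600/20449
I = -1·√(0.273852/4π) = -0.14762267

-0.147623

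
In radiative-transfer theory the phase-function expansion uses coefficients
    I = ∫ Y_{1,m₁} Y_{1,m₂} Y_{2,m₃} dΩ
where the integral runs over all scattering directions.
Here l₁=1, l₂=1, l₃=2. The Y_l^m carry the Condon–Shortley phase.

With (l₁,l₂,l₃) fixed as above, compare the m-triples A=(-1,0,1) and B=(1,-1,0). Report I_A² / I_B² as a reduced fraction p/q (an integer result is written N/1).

Same 1,1,2: normalisation and zero-m 3j drop out of the ratio.
A: Δ: 0! 2! 2! / 5! → 1/30; sum: t=0:+1/2 = 1/2; 3j²(1 1 2; -1 0 1) = Δ·Π!·Σ² = 1/10  (sign -1)
B: Δ: 0! 2! 2! / 5! → 1/30; sum: t=0:+1/4 = 1/4; 3j²(1 1 2; 1 -1 0) = Δ·Π!·Σ² = 1/30  (sign +1)
I_A²/I_B² = (1/10)/(1/30) = 3/1

3/1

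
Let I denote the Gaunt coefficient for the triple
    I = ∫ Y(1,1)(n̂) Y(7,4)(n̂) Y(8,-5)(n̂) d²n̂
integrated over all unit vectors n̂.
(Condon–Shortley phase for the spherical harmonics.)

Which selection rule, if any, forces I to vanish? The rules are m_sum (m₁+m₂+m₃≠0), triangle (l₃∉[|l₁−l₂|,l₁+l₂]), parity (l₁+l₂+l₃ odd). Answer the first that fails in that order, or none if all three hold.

none

azimuthal sum: 1 + 4 − 5 = 0  ✓
6 ≤ 8 ≤ 8 (triangle on l)  ✓
L = 1 + 7 + 8 = 16 (even)  ✓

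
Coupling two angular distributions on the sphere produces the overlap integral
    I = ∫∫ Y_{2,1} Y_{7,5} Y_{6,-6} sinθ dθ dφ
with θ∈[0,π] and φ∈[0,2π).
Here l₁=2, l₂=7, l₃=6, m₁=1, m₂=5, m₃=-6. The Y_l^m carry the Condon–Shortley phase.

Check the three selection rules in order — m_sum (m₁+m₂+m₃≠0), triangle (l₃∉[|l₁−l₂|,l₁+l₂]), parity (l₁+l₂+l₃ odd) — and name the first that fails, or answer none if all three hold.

parity

Σmᵢ = 0  ✓
l₃∈[|l₁−l₂|,l₁+l₂]=[5,9], have l₃=6  ✓
Σlᵢ = 15 ⇒ odd  ✗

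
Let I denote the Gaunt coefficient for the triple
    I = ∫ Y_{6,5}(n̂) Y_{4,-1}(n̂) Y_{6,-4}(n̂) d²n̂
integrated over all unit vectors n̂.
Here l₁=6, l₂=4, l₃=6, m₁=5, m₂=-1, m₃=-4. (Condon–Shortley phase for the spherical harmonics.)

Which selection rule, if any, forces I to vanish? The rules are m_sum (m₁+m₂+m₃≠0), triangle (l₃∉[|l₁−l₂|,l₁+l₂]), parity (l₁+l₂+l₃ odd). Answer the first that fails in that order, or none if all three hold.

none

azimuthal sum: 5 − 1 − 4 = 0  ✓
2 ≤ 6 ≤ 10 (triangle on l)  ✓
L = 6 + 4 + 6 = 16 (even)  ✓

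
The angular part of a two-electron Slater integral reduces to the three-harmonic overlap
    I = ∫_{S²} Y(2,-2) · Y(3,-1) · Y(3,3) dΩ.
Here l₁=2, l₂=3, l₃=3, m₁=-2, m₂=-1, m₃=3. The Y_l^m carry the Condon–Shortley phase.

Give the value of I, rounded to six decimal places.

0.132981

m-sum 0 ✓  L=8 even ✓  1≤3≤5 ✓
Π(2lᵢ+1) = 5×7×7 = 245
triangle coeff Δ(2,3,3) = 1/3780
Σ_t [0,2]: t=0:+1/24 t=1:−1/4 t=2:+1/24 = -1/6
(3j)²=4/105 [(2 3 3; 0 0 0)], sign=+1
Σ_t [2,2]: t=2:+1/96 = 1/96
(3j)²=1/42 [(2 3 3; -2 -1 3)], sign=+1
⇒ 4πI² = 2/9
I = (+1)√(2/9/(4π)) = 0.13298076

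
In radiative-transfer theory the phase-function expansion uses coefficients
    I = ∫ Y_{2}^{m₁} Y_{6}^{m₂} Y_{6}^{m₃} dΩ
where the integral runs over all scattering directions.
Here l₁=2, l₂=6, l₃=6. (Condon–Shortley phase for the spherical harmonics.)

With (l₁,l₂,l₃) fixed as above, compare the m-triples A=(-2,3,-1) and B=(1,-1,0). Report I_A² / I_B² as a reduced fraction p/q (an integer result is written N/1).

l's match ⇒ only the (l;m) 3-j factors differ between A and B.
A: triangle coeff Δ(2,6,6) = 1/90090; Σ_t [2,2]: t=2:+1/120960 = 1/120960; (3j)²=24/1001 [(2 6 6; -2 3 -1)], sign=-1
B: triangle coeff Δ(2,6,6) = 1/90090; Σ_t [0,1]: t=0:+1/28800 t=1:−1/34560 = 1/172800; (3j)²=1/1430 [(2 6 6; 1 -1 0)], sign=+1
I_A²/I_B² = (24/1001)/(1/1430) = 240/7

240/7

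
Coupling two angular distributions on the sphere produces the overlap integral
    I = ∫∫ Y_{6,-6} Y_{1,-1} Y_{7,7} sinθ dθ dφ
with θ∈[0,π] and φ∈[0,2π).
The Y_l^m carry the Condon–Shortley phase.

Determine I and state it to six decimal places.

-0.333779

Checks pass: Σm=0; 14 even; l₃=7∈[5,7].
(2·6+1)(2·1+1)(2·7+1) = 585
Δ: 0! 12! 2! / 15! → 1/1365
sum: t=0:+1/518400 = 1/518400
3j²(6 1 7; 0 0 0) = Δ·Π!·Σ² = 7/195  (sign -1)
sum: t=0:+1/958003200 = 1/958003200
3j²(6 1 7; -6 -1 7) = Δ·Π!·Σ² = 1/15  (sign +1)
combine: 4πI² = 585·7/195·1/15 = 7/5
take √, sign -1: I = -0.33377906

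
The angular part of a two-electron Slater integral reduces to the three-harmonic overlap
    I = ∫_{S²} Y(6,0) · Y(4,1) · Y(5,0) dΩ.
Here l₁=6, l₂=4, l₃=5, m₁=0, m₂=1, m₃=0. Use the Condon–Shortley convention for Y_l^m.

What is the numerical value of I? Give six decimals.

Σmᵢ = 1 ≠ 0, so the φ-integral vanishes; I = 0

0.000000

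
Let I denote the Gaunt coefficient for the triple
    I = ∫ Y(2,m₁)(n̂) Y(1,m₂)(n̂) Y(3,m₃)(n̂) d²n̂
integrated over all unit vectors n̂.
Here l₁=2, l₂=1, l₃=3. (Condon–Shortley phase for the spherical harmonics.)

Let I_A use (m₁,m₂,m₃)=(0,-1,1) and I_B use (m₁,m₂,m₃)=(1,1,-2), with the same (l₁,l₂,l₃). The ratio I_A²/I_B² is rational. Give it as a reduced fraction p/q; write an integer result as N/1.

3/5

Shared (l₁,l₂,l₃)=(2,1,3): N and (l;000)² cancel in I_A²/I_B².
A: Δ = 0!·4!·2!/7! = 1/105; Racah Σ t=0..0: t=0:+1/8 = 1/8; ⇒ 3j(2 1 3; 0 -1 1)² = 2/35, sgn +1
B: Δ = 0!·4!·2!/7! = 1/105; Racah Σ t=0..0: t=0:+1/12 = 1/12; ⇒ 3j(2 1 3; 1 1 -2)² = 2/21, sgn -1
I_A²/I_B² = (2/35)/(2/21) = 3/5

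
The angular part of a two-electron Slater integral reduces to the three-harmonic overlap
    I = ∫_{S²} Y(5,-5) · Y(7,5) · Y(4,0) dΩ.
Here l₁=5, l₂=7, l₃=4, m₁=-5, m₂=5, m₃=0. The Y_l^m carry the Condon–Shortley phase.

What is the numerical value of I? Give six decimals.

0.181642

Rules hold: Σm=0, L=16 even, 2≤4≤12.
N = 11·15·9 = 1485
Δ = 8!·2!·6!/17! = 1/6126120
Racah Σ t=3..5: t=3:−1/69120 t=4:+1/20736 t=5:−1/69120 = 1/51840
⇒ 3j(5 7 4; 0 0 0)² = 280/21879, sgn +1
Racah Σ t=8..8: t=8:+1/3870720 = 1/3870720
⇒ 3j(5 7 4; -5 5 0)² = 135/6188, sgn +1
4πI² = N·(3j₀)²·(3jₘ)² = 20250/48841
I = +1·√(0.414611/4π) = 0.18164160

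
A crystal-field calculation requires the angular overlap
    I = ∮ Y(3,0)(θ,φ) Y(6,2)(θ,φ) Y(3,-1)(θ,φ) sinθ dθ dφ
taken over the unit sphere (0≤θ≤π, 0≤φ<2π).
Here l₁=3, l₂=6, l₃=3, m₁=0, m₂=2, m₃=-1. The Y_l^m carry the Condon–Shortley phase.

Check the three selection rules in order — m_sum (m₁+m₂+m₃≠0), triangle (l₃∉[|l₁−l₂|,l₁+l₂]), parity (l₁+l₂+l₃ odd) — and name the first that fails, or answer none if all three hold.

m₁+m₂+m₃ = 0 + 2 − 1 = 1  ✗
triangle: |3−6|=3 ≤ l₃=3 ≤ 3+6=9
parity: l₁+l₂+l₃ = 12 is even

m_sum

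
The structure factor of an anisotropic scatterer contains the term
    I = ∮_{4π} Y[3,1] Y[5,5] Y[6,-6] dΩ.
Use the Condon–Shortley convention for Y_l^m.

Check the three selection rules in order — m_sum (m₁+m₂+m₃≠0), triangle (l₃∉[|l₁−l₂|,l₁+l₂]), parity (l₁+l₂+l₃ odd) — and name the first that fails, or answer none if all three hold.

Σmᵢ = 0  ✓
l₃∈[|l₁−l₂|,l₁+l₂]=[2,8], have l₃=6  ✓
Σlᵢ = 14 ⇒ even  ✓

none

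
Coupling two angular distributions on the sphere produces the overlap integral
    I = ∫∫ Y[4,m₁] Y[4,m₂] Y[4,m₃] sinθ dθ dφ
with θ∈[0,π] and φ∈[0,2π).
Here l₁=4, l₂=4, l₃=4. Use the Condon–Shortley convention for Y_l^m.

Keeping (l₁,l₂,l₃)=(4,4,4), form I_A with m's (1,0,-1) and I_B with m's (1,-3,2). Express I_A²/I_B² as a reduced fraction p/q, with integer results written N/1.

81/70

l's match ⇒ only the (l;m) 3-j factors differ between A and B.
A: triangle coeff Δ(4,4,4) = 1/450450; Σ_t [0,3]: t=0:+1/3456 t=1:−1/144 t=2:+1/96 t=3:−1/864 = 1/384; (3j)²=9/2002 [(4 4 4; 1 0 -1)], sign=-1
B: triangle coeff Δ(4,4,4) = 1/450450; Σ_t [0,1]: t=0:+1/864 t=1:−1/576 = -1/1728; (3j)²=5/1287 [(4 4 4; 1 -3 2)], sign=-1
I_A²/I_B² = (9/2002)/(5/1287) = 81/70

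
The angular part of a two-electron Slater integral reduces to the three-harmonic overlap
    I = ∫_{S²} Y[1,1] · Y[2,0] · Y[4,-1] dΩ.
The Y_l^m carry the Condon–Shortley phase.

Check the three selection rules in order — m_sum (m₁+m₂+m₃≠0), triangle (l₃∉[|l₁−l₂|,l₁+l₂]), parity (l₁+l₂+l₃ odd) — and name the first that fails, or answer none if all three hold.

triangle

m₁+m₂+m₃ = 1 + 0 − 1 = 0  ✓
triangle: |1−2|=1 ≤ l₃=4 ≤ 1+2=3  ✗
parity: l₁+l₂+l₃ = 7 is odd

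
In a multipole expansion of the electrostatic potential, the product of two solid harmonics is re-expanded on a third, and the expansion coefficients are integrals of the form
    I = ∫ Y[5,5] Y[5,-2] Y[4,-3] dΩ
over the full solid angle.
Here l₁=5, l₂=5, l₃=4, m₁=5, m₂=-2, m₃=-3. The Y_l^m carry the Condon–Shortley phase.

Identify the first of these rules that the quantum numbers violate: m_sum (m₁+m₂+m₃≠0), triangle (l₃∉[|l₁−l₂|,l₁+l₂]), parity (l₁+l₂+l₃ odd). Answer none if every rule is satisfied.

none

Σmᵢ = 0  ✓
l₃∈[|l₁−l₂|,l₁+l₂]=[0,10], have l₃=4  ✓
Σlᵢ = 14 ⇒ even  ✓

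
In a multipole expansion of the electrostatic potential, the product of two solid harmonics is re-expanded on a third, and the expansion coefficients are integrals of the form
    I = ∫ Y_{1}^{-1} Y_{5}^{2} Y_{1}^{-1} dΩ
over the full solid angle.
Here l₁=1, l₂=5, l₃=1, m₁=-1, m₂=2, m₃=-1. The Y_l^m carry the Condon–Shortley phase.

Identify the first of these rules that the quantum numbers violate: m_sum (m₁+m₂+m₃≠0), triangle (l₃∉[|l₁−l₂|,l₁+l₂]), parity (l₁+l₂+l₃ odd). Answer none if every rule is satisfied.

Σmᵢ = 0  ✓
l₃∈[|l₁−l₂|,l₁+l₂]=[4,6], have l₃=1  ✗
Σlᵢ = 7 ⇒ odd

triangle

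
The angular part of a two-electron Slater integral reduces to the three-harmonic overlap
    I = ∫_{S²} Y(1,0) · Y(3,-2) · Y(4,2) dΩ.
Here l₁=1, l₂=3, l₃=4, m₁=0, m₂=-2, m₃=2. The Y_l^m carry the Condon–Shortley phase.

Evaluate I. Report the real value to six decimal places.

0.213244

m-sum 0 ✓  L=8 even ✓  2≤4≤4 ✓
Π(2lᵢ+1) = 3×7×9 = 189
triangle coeff Δ(1,3,4) = 1/252
Σ_t [0,0]: t=0:+1/36 = 1/36
(3j)²=4/63 [(1 3 4; 0 0 0)], sign=+1
Σ_t [0,0]: t=0:+1/120 = 1/120
(3j)²=1/21 [(1 3 4; 0 -2 2)], sign=+1
⇒ 4πI² = 4/7
I = (+1)√(4/7/(4π)) = 0.21324362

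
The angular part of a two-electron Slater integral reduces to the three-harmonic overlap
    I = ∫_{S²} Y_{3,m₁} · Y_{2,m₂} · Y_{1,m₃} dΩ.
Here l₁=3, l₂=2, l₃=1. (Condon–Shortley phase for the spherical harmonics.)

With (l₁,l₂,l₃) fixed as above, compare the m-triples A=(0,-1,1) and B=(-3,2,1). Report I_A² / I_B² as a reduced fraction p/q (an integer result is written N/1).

1/5

Same 3,2,1: normalisation and zero-m 3j drop out of the ratio.
A: Δ: 4! 2! 0! / 7! → 1/105; sum: t=1:−1/12 = -1/12; 3j²(3 2 1; 0 -1 1) = Δ·Π!·Σ² = 1/35  (sign -1)
B: Δ: 4! 2! 0! / 7! → 1/105; sum: t=4:+1/48 = 1/48; 3j²(3 2 1; -3 2 1) = Δ·Π!·Σ² = 1/7  (sign +1)
I_A²/I_B² = (1/35)/(1/7) = 1/5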